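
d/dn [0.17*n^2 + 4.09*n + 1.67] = 0.34*n + 4.09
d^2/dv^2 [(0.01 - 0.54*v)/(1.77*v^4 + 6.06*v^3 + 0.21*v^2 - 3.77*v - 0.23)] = (-20.301192*v^7 - 92.0477880000001*v^6 - 116.970912*v^5 - 21.269682*v^4 - 29.181504*v^3 - 10.351098*v^2 - 0.120365999999999*v + 1.221692)/(5.545233*v^12 + 56.956122*v^11 + 196.976043*v^10 + 200.626929*v^9 - 221.418306*v^8 - 437.752188*v^7 + 20.841318*v^6 + 265.344165*v^5 + 40.732353*v^4 - 51.528365*v^3 - 9.773574*v^2 - 0.598299*v - 0.012167)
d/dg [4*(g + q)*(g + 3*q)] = 8*g + 16*q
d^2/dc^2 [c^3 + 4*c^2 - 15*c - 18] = 6*c + 8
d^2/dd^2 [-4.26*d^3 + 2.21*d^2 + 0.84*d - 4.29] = 4.42 - 25.56*d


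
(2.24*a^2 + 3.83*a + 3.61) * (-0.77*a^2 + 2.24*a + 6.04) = -1.7248*a^4 + 2.0685*a^3 + 19.3291*a^2 + 31.2196*a + 21.8044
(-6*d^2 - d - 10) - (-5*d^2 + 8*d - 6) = -d^2 - 9*d - 4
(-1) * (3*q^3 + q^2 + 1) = -3*q^3 - q^2 - 1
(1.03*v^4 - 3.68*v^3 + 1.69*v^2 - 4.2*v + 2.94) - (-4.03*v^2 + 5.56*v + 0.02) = 1.03*v^4 - 3.68*v^3 + 5.72*v^2 - 9.76*v + 2.92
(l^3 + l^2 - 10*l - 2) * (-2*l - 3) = -2*l^4 - 5*l^3 + 17*l^2 + 34*l + 6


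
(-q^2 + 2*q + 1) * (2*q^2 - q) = -2*q^4 + 5*q^3 - q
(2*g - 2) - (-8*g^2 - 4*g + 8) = 8*g^2 + 6*g - 10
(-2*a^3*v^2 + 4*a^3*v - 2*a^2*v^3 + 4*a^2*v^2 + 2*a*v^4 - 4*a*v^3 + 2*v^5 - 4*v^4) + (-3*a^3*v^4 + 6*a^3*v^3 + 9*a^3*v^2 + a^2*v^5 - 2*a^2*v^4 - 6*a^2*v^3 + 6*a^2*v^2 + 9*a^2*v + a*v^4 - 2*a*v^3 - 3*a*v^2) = -3*a^3*v^4 + 6*a^3*v^3 + 7*a^3*v^2 + 4*a^3*v + a^2*v^5 - 2*a^2*v^4 - 8*a^2*v^3 + 10*a^2*v^2 + 9*a^2*v + 3*a*v^4 - 6*a*v^3 - 3*a*v^2 + 2*v^5 - 4*v^4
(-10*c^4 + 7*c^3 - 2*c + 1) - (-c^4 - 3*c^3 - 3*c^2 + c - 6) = -9*c^4 + 10*c^3 + 3*c^2 - 3*c + 7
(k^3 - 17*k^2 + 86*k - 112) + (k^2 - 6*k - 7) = k^3 - 16*k^2 + 80*k - 119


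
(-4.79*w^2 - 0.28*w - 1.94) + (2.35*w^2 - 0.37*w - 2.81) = -2.44*w^2 - 0.65*w - 4.75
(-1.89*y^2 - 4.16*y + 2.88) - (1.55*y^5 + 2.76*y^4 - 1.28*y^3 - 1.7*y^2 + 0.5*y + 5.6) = -1.55*y^5 - 2.76*y^4 + 1.28*y^3 - 0.19*y^2 - 4.66*y - 2.72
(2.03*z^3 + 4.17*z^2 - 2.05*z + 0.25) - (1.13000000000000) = 2.03*z^3 + 4.17*z^2 - 2.05*z - 0.88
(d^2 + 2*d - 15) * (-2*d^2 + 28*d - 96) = -2*d^4 + 24*d^3 - 10*d^2 - 612*d + 1440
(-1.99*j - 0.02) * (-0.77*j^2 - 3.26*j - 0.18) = 1.5323*j^3 + 6.5028*j^2 + 0.4234*j + 0.0036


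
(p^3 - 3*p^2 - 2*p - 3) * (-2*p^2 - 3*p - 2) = -2*p^5 + 3*p^4 + 11*p^3 + 18*p^2 + 13*p + 6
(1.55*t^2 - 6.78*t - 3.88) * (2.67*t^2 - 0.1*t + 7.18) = 4.1385*t^4 - 18.2576*t^3 + 1.4474*t^2 - 48.2924*t - 27.8584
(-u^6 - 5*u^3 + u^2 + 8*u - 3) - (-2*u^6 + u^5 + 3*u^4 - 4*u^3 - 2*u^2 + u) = u^6 - u^5 - 3*u^4 - u^3 + 3*u^2 + 7*u - 3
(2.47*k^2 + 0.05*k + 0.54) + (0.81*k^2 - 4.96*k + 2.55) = 3.28*k^2 - 4.91*k + 3.09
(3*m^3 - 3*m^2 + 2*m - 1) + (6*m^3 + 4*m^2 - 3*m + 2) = 9*m^3 + m^2 - m + 1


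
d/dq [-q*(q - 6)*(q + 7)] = -3*q^2 - 2*q + 42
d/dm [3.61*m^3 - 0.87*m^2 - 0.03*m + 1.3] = 10.83*m^2 - 1.74*m - 0.03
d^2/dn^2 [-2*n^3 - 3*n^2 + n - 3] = -12*n - 6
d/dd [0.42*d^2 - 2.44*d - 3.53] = 0.84*d - 2.44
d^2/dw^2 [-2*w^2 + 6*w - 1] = -4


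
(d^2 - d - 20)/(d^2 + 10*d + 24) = (d - 5)/(d + 6)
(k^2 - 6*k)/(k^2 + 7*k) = (k - 6)/(k + 7)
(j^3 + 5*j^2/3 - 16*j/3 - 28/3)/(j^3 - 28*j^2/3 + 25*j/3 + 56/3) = (j^2 + 4*j + 4)/(j^2 - 7*j - 8)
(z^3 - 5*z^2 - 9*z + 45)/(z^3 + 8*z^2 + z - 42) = (z^2 - 8*z + 15)/(z^2 + 5*z - 14)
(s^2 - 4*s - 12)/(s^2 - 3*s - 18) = (s + 2)/(s + 3)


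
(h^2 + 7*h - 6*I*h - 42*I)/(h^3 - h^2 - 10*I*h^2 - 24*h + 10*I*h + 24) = (h + 7)/(h^2 - h*(1 + 4*I) + 4*I)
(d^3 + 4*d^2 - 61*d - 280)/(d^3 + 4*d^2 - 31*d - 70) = (d^2 - 3*d - 40)/(d^2 - 3*d - 10)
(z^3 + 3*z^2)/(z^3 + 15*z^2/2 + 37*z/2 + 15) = 2*z^2/(2*z^2 + 9*z + 10)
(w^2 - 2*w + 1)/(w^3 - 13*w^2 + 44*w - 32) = (w - 1)/(w^2 - 12*w + 32)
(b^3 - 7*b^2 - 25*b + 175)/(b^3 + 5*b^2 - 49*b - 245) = (b - 5)/(b + 7)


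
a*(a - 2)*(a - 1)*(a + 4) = a^4 + a^3 - 10*a^2 + 8*a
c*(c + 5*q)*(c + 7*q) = c^3 + 12*c^2*q + 35*c*q^2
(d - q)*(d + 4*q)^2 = d^3 + 7*d^2*q + 8*d*q^2 - 16*q^3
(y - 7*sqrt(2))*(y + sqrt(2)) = y^2 - 6*sqrt(2)*y - 14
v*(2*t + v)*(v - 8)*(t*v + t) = 2*t^2*v^3 - 14*t^2*v^2 - 16*t^2*v + t*v^4 - 7*t*v^3 - 8*t*v^2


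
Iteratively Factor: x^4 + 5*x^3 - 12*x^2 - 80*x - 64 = (x + 4)*(x^3 + x^2 - 16*x - 16) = (x - 4)*(x + 4)*(x^2 + 5*x + 4) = (x - 4)*(x + 4)^2*(x + 1)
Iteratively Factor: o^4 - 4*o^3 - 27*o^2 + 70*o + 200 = (o - 5)*(o^3 + o^2 - 22*o - 40) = (o - 5)*(o + 2)*(o^2 - o - 20) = (o - 5)*(o + 2)*(o + 4)*(o - 5)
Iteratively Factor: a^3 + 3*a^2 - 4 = (a - 1)*(a^2 + 4*a + 4) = (a - 1)*(a + 2)*(a + 2)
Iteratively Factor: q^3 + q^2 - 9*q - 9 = (q - 3)*(q^2 + 4*q + 3) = (q - 3)*(q + 1)*(q + 3)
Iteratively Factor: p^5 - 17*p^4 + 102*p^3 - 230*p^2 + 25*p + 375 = (p + 1)*(p^4 - 18*p^3 + 120*p^2 - 350*p + 375) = (p - 5)*(p + 1)*(p^3 - 13*p^2 + 55*p - 75) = (p - 5)^2*(p + 1)*(p^2 - 8*p + 15) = (p - 5)^3*(p + 1)*(p - 3)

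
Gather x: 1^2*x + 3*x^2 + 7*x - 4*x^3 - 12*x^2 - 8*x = -4*x^3 - 9*x^2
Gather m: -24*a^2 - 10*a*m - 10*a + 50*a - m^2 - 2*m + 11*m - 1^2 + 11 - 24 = -24*a^2 + 40*a - m^2 + m*(9 - 10*a) - 14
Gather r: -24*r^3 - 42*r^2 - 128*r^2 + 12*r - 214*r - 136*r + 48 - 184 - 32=-24*r^3 - 170*r^2 - 338*r - 168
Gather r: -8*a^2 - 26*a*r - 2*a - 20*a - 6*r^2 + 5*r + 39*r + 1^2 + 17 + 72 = -8*a^2 - 22*a - 6*r^2 + r*(44 - 26*a) + 90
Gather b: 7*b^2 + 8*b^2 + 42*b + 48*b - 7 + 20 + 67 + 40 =15*b^2 + 90*b + 120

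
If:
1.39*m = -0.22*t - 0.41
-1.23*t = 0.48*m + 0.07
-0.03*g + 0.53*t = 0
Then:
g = 1.10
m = -0.30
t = 0.06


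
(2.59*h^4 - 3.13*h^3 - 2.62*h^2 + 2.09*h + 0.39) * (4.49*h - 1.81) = 11.6291*h^5 - 18.7416*h^4 - 6.0985*h^3 + 14.1263*h^2 - 2.0318*h - 0.7059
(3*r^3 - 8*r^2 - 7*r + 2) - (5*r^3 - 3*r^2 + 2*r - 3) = -2*r^3 - 5*r^2 - 9*r + 5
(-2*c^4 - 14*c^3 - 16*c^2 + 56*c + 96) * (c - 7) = -2*c^5 + 82*c^3 + 168*c^2 - 296*c - 672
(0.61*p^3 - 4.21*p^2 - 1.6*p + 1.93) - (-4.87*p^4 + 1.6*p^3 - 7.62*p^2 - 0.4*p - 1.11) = 4.87*p^4 - 0.99*p^3 + 3.41*p^2 - 1.2*p + 3.04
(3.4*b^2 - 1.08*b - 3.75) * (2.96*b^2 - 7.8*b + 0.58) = 10.064*b^4 - 29.7168*b^3 - 0.704000000000001*b^2 + 28.6236*b - 2.175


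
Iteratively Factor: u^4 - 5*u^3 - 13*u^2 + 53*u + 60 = (u - 5)*(u^3 - 13*u - 12) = (u - 5)*(u + 1)*(u^2 - u - 12) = (u - 5)*(u - 4)*(u + 1)*(u + 3)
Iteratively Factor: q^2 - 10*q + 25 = (q - 5)*(q - 5)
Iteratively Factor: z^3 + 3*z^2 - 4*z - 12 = (z + 3)*(z^2 - 4) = (z - 2)*(z + 3)*(z + 2)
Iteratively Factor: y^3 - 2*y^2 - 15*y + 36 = (y - 3)*(y^2 + y - 12) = (y - 3)^2*(y + 4)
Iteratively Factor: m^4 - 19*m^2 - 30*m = (m + 2)*(m^3 - 2*m^2 - 15*m) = (m - 5)*(m + 2)*(m^2 + 3*m) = m*(m - 5)*(m + 2)*(m + 3)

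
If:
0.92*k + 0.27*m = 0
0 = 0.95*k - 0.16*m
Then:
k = 0.00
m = 0.00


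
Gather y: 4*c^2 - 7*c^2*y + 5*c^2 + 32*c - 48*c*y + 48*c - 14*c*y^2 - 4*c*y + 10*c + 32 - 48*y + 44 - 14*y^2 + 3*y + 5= 9*c^2 + 90*c + y^2*(-14*c - 14) + y*(-7*c^2 - 52*c - 45) + 81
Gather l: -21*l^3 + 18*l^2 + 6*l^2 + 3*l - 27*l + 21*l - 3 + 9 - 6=-21*l^3 + 24*l^2 - 3*l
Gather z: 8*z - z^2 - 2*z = -z^2 + 6*z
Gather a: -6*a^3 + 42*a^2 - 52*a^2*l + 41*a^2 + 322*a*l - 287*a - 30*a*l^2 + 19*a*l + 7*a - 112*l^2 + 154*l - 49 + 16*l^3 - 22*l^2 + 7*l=-6*a^3 + a^2*(83 - 52*l) + a*(-30*l^2 + 341*l - 280) + 16*l^3 - 134*l^2 + 161*l - 49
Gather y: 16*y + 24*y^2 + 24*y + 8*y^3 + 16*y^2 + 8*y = 8*y^3 + 40*y^2 + 48*y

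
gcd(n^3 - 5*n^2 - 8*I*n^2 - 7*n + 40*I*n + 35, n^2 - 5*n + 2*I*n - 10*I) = n - 5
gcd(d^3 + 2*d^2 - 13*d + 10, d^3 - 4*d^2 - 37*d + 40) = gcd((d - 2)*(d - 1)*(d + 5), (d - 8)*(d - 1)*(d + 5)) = d^2 + 4*d - 5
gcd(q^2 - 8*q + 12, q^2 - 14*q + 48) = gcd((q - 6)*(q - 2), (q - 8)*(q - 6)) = q - 6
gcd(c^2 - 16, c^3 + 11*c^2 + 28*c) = c + 4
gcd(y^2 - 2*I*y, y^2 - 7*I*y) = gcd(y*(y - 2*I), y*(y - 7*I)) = y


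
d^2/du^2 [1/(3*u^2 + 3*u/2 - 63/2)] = 4*(-4*u^2 - 2*u + (4*u + 1)^2 + 42)/(3*(2*u^2 + u - 21)^3)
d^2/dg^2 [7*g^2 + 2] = 14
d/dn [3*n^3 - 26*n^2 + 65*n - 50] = 9*n^2 - 52*n + 65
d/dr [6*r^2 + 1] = 12*r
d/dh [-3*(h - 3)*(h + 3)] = -6*h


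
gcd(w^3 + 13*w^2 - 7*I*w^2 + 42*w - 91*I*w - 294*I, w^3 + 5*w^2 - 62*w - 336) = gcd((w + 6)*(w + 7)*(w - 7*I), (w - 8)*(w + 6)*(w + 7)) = w^2 + 13*w + 42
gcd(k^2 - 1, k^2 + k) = k + 1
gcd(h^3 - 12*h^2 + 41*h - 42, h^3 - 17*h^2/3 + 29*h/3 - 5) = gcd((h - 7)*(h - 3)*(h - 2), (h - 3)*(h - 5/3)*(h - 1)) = h - 3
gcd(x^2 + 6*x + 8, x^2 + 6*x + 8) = x^2 + 6*x + 8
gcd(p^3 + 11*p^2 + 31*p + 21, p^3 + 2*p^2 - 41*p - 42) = p^2 + 8*p + 7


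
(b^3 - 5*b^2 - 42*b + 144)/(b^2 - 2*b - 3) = (b^2 - 2*b - 48)/(b + 1)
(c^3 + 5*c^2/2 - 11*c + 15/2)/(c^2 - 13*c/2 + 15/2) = (c^2 + 4*c - 5)/(c - 5)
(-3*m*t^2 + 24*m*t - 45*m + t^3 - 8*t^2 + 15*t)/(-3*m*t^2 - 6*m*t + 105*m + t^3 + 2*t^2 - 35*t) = (t - 3)/(t + 7)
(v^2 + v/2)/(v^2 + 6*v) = (v + 1/2)/(v + 6)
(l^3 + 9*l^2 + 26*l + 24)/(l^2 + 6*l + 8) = l + 3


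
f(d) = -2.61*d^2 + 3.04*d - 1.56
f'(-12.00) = 65.68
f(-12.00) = -413.88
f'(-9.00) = 50.02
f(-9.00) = -240.33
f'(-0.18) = 3.98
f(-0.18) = -2.19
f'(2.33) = -9.12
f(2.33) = -8.65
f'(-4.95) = 28.88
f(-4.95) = -80.56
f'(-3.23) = 19.90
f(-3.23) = -38.61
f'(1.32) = -3.85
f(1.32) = -2.09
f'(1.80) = -6.36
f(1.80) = -4.54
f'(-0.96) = 8.05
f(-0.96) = -6.88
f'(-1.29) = 9.77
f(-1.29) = -9.82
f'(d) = 3.04 - 5.22*d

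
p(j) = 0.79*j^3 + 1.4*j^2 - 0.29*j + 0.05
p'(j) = 2.37*j^2 + 2.8*j - 0.29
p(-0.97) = 0.93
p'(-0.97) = -0.78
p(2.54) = 21.29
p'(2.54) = 22.11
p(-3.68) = -19.29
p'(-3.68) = 21.50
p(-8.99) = -458.19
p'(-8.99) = 166.08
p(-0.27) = 0.21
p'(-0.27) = -0.87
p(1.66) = 7.04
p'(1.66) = 10.89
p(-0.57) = 0.52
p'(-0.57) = -1.12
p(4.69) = 110.98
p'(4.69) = 64.97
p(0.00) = 0.05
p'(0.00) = -0.29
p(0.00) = 0.05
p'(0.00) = -0.29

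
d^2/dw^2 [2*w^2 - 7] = 4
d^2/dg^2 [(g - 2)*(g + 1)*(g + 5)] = 6*g + 8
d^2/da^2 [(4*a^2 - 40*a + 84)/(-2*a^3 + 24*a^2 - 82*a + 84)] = -4/(a^3 - 6*a^2 + 12*a - 8)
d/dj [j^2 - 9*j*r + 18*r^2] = 2*j - 9*r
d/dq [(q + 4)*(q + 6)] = 2*q + 10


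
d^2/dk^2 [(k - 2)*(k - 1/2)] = 2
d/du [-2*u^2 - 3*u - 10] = -4*u - 3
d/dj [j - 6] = 1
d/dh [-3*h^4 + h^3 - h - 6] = -12*h^3 + 3*h^2 - 1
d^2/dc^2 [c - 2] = 0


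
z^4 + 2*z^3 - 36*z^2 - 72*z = z*(z - 6)*(z + 2)*(z + 6)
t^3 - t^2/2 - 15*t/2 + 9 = (t - 2)*(t - 3/2)*(t + 3)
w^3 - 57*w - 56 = (w - 8)*(w + 1)*(w + 7)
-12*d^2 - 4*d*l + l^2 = (-6*d + l)*(2*d + l)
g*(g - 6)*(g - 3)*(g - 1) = g^4 - 10*g^3 + 27*g^2 - 18*g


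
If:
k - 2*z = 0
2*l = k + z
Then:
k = 2*z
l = 3*z/2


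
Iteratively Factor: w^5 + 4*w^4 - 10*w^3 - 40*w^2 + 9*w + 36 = (w + 1)*(w^4 + 3*w^3 - 13*w^2 - 27*w + 36) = (w - 3)*(w + 1)*(w^3 + 6*w^2 + 5*w - 12) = (w - 3)*(w + 1)*(w + 4)*(w^2 + 2*w - 3) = (w - 3)*(w + 1)*(w + 3)*(w + 4)*(w - 1)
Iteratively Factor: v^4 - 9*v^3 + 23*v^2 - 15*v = (v - 5)*(v^3 - 4*v^2 + 3*v) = (v - 5)*(v - 1)*(v^2 - 3*v) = v*(v - 5)*(v - 1)*(v - 3)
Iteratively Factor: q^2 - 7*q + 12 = (q - 4)*(q - 3)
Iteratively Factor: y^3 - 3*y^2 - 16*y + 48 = (y + 4)*(y^2 - 7*y + 12) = (y - 4)*(y + 4)*(y - 3)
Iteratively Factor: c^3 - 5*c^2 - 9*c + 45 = (c + 3)*(c^2 - 8*c + 15) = (c - 3)*(c + 3)*(c - 5)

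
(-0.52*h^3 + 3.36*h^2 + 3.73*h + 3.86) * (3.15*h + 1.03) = -1.638*h^4 + 10.0484*h^3 + 15.2103*h^2 + 16.0009*h + 3.9758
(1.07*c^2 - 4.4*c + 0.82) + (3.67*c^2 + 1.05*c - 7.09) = 4.74*c^2 - 3.35*c - 6.27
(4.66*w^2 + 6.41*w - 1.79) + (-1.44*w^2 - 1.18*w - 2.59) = 3.22*w^2 + 5.23*w - 4.38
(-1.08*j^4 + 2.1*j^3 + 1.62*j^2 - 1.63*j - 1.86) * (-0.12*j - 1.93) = 0.1296*j^5 + 1.8324*j^4 - 4.2474*j^3 - 2.931*j^2 + 3.3691*j + 3.5898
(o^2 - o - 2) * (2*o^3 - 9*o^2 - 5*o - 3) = 2*o^5 - 11*o^4 + 20*o^2 + 13*o + 6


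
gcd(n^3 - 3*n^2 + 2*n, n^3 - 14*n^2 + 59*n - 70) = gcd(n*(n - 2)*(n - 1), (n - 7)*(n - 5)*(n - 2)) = n - 2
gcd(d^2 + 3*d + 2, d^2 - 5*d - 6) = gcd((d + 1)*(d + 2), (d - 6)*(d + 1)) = d + 1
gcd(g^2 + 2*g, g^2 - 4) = g + 2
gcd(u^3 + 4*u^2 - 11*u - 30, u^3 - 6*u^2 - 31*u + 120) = u^2 + 2*u - 15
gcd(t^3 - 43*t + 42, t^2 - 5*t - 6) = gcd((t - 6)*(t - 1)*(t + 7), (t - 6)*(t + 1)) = t - 6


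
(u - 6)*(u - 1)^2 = u^3 - 8*u^2 + 13*u - 6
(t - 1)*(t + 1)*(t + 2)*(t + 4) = t^4 + 6*t^3 + 7*t^2 - 6*t - 8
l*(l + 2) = l^2 + 2*l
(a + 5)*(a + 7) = a^2 + 12*a + 35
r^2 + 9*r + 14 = (r + 2)*(r + 7)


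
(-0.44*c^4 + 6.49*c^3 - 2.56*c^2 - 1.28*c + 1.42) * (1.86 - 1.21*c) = 0.5324*c^5 - 8.6713*c^4 + 15.169*c^3 - 3.2128*c^2 - 4.099*c + 2.6412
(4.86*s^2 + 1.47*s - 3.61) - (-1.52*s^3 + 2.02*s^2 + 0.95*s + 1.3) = 1.52*s^3 + 2.84*s^2 + 0.52*s - 4.91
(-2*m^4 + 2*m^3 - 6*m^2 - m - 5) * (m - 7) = -2*m^5 + 16*m^4 - 20*m^3 + 41*m^2 + 2*m + 35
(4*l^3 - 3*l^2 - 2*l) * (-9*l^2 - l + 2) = -36*l^5 + 23*l^4 + 29*l^3 - 4*l^2 - 4*l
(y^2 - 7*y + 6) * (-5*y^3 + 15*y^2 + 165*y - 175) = -5*y^5 + 50*y^4 + 30*y^3 - 1240*y^2 + 2215*y - 1050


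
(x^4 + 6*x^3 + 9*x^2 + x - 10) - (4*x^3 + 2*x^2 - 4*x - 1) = x^4 + 2*x^3 + 7*x^2 + 5*x - 9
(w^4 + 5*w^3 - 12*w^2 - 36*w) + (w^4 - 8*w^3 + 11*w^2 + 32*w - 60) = 2*w^4 - 3*w^3 - w^2 - 4*w - 60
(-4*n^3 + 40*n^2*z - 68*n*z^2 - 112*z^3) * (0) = 0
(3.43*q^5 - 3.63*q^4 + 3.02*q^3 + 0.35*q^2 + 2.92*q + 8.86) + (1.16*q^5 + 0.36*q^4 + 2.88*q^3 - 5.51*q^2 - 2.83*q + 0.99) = 4.59*q^5 - 3.27*q^4 + 5.9*q^3 - 5.16*q^2 + 0.0899999999999999*q + 9.85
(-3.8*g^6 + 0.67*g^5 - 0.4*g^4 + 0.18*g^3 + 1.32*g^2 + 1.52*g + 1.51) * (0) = 0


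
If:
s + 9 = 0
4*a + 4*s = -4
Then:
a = 8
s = -9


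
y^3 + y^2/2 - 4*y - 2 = (y - 2)*(y + 1/2)*(y + 2)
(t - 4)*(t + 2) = t^2 - 2*t - 8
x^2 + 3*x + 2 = (x + 1)*(x + 2)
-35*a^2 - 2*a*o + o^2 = (-7*a + o)*(5*a + o)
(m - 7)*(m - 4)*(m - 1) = m^3 - 12*m^2 + 39*m - 28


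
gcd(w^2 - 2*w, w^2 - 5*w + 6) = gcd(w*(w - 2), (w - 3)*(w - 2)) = w - 2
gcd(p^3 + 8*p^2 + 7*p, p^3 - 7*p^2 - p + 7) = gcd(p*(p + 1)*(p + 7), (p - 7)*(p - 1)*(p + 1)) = p + 1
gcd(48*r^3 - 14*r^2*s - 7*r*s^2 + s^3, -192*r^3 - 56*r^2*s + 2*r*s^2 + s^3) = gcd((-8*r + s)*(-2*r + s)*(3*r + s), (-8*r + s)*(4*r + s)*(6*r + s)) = 8*r - s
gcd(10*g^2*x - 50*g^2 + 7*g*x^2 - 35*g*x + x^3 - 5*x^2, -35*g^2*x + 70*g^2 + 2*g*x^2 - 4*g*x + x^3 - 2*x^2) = 1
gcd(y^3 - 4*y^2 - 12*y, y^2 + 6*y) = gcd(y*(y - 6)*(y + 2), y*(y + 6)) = y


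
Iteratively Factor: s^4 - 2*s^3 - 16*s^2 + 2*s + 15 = (s + 1)*(s^3 - 3*s^2 - 13*s + 15) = (s - 1)*(s + 1)*(s^2 - 2*s - 15) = (s - 5)*(s - 1)*(s + 1)*(s + 3)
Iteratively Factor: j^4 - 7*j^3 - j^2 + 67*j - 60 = (j - 5)*(j^3 - 2*j^2 - 11*j + 12) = (j - 5)*(j - 1)*(j^2 - j - 12) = (j - 5)*(j - 4)*(j - 1)*(j + 3)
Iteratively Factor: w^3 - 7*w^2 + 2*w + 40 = (w - 4)*(w^2 - 3*w - 10) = (w - 4)*(w + 2)*(w - 5)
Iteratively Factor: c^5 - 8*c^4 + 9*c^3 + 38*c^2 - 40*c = (c + 2)*(c^4 - 10*c^3 + 29*c^2 - 20*c) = (c - 4)*(c + 2)*(c^3 - 6*c^2 + 5*c) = c*(c - 4)*(c + 2)*(c^2 - 6*c + 5) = c*(c - 4)*(c - 1)*(c + 2)*(c - 5)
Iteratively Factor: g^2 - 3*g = (g)*(g - 3)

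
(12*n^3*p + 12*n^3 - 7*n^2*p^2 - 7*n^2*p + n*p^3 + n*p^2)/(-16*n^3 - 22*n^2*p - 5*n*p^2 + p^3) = n*(-12*n^2*p - 12*n^2 + 7*n*p^2 + 7*n*p - p^3 - p^2)/(16*n^3 + 22*n^2*p + 5*n*p^2 - p^3)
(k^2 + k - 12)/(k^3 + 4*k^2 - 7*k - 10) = (k^2 + k - 12)/(k^3 + 4*k^2 - 7*k - 10)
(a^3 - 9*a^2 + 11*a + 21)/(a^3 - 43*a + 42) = (a^3 - 9*a^2 + 11*a + 21)/(a^3 - 43*a + 42)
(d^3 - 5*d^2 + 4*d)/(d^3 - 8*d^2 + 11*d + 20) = d*(d - 1)/(d^2 - 4*d - 5)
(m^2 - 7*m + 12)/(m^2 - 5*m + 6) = (m - 4)/(m - 2)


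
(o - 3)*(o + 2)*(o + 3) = o^3 + 2*o^2 - 9*o - 18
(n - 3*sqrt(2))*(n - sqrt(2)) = n^2 - 4*sqrt(2)*n + 6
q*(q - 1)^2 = q^3 - 2*q^2 + q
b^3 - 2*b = b*(b - sqrt(2))*(b + sqrt(2))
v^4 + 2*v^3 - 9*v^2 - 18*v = v*(v - 3)*(v + 2)*(v + 3)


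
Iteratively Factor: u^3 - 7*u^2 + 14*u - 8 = (u - 2)*(u^2 - 5*u + 4) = (u - 2)*(u - 1)*(u - 4)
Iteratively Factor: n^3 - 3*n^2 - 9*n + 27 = (n - 3)*(n^2 - 9) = (n - 3)^2*(n + 3)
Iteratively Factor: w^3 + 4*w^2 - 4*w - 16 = (w + 4)*(w^2 - 4) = (w - 2)*(w + 4)*(w + 2)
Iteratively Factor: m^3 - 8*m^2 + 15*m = (m - 5)*(m^2 - 3*m) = m*(m - 5)*(m - 3)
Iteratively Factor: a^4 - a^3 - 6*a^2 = (a + 2)*(a^3 - 3*a^2) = a*(a + 2)*(a^2 - 3*a) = a^2*(a + 2)*(a - 3)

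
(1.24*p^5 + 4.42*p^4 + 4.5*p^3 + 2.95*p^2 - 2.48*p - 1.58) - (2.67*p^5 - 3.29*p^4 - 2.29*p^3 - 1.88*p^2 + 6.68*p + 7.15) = -1.43*p^5 + 7.71*p^4 + 6.79*p^3 + 4.83*p^2 - 9.16*p - 8.73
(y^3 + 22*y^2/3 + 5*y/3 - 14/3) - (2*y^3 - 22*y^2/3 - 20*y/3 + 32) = -y^3 + 44*y^2/3 + 25*y/3 - 110/3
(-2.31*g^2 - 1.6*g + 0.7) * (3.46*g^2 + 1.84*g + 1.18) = -7.9926*g^4 - 9.7864*g^3 - 3.2478*g^2 - 0.6*g + 0.826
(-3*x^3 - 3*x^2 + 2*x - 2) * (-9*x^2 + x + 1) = 27*x^5 + 24*x^4 - 24*x^3 + 17*x^2 - 2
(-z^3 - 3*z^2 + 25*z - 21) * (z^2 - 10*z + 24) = -z^5 + 7*z^4 + 31*z^3 - 343*z^2 + 810*z - 504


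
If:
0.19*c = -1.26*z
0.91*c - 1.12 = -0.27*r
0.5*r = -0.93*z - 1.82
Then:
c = 2.13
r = -3.04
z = -0.32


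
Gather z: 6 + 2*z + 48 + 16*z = 18*z + 54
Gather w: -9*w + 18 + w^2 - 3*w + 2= w^2 - 12*w + 20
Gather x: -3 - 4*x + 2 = -4*x - 1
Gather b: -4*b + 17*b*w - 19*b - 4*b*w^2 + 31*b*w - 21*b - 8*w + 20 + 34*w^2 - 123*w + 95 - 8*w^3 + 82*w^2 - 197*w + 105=b*(-4*w^2 + 48*w - 44) - 8*w^3 + 116*w^2 - 328*w + 220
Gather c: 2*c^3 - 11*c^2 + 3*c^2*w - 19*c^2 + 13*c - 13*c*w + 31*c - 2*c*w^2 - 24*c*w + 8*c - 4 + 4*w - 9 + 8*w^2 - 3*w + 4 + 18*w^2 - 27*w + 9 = 2*c^3 + c^2*(3*w - 30) + c*(-2*w^2 - 37*w + 52) + 26*w^2 - 26*w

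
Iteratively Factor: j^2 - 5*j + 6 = (j - 2)*(j - 3)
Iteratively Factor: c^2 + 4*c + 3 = (c + 3)*(c + 1)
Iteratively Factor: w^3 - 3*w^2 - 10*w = (w + 2)*(w^2 - 5*w) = w*(w + 2)*(w - 5)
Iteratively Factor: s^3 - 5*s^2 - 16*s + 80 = (s - 4)*(s^2 - s - 20) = (s - 5)*(s - 4)*(s + 4)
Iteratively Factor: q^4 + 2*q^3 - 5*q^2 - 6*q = (q - 2)*(q^3 + 4*q^2 + 3*q) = (q - 2)*(q + 3)*(q^2 + q) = q*(q - 2)*(q + 3)*(q + 1)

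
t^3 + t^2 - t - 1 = (t - 1)*(t + 1)^2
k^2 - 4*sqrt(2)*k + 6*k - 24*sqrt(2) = (k + 6)*(k - 4*sqrt(2))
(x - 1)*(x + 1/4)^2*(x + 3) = x^4 + 5*x^3/2 - 31*x^2/16 - 11*x/8 - 3/16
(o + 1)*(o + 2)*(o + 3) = o^3 + 6*o^2 + 11*o + 6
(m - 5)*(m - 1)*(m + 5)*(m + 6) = m^4 + 5*m^3 - 31*m^2 - 125*m + 150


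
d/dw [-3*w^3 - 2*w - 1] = -9*w^2 - 2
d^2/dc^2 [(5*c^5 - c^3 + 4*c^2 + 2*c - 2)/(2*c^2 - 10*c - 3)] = 2*(60*c^7 - 800*c^6 + 2730*c^5 + 2250*c^4 + 432*c^3 - 42*c^2 + 129*c - 236)/(8*c^6 - 120*c^5 + 564*c^4 - 640*c^3 - 846*c^2 - 270*c - 27)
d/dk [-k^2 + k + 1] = 1 - 2*k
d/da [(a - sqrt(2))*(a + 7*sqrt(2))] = 2*a + 6*sqrt(2)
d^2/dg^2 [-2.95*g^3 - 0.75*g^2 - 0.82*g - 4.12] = -17.7*g - 1.5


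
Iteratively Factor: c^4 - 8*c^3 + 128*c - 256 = (c - 4)*(c^3 - 4*c^2 - 16*c + 64) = (c - 4)*(c + 4)*(c^2 - 8*c + 16) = (c - 4)^2*(c + 4)*(c - 4)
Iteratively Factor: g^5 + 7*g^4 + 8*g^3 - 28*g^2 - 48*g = (g + 2)*(g^4 + 5*g^3 - 2*g^2 - 24*g) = g*(g + 2)*(g^3 + 5*g^2 - 2*g - 24) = g*(g - 2)*(g + 2)*(g^2 + 7*g + 12) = g*(g - 2)*(g + 2)*(g + 4)*(g + 3)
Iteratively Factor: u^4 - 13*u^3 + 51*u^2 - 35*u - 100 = (u - 5)*(u^3 - 8*u^2 + 11*u + 20) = (u - 5)^2*(u^2 - 3*u - 4) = (u - 5)^2*(u - 4)*(u + 1)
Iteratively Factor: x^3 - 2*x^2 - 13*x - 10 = (x - 5)*(x^2 + 3*x + 2) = (x - 5)*(x + 1)*(x + 2)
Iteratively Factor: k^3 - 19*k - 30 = (k - 5)*(k^2 + 5*k + 6) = (k - 5)*(k + 3)*(k + 2)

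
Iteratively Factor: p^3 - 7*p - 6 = (p + 2)*(p^2 - 2*p - 3) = (p - 3)*(p + 2)*(p + 1)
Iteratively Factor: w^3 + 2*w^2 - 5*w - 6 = (w - 2)*(w^2 + 4*w + 3) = (w - 2)*(w + 1)*(w + 3)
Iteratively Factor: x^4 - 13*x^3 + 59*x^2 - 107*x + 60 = (x - 5)*(x^3 - 8*x^2 + 19*x - 12) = (x - 5)*(x - 4)*(x^2 - 4*x + 3) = (x - 5)*(x - 4)*(x - 3)*(x - 1)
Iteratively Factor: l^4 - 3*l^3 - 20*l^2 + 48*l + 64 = (l - 4)*(l^3 + l^2 - 16*l - 16) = (l - 4)^2*(l^2 + 5*l + 4) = (l - 4)^2*(l + 1)*(l + 4)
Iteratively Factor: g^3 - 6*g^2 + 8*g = (g)*(g^2 - 6*g + 8) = g*(g - 4)*(g - 2)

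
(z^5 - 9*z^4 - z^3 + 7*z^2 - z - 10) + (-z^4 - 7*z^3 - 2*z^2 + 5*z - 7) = z^5 - 10*z^4 - 8*z^3 + 5*z^2 + 4*z - 17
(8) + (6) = 14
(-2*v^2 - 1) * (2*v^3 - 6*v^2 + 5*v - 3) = -4*v^5 + 12*v^4 - 12*v^3 + 12*v^2 - 5*v + 3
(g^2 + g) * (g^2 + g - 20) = g^4 + 2*g^3 - 19*g^2 - 20*g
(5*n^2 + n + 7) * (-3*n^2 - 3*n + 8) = -15*n^4 - 18*n^3 + 16*n^2 - 13*n + 56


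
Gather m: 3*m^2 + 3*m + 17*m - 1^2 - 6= 3*m^2 + 20*m - 7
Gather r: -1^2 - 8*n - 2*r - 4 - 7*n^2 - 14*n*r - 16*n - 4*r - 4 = -7*n^2 - 24*n + r*(-14*n - 6) - 9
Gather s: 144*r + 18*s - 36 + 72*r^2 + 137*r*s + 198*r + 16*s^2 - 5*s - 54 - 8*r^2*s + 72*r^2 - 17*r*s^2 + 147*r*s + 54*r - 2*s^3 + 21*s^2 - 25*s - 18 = 144*r^2 + 396*r - 2*s^3 + s^2*(37 - 17*r) + s*(-8*r^2 + 284*r - 12) - 108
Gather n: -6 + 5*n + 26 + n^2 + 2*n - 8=n^2 + 7*n + 12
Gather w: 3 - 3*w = 3 - 3*w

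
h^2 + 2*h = h*(h + 2)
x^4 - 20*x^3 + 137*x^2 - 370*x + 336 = (x - 8)*(x - 7)*(x - 3)*(x - 2)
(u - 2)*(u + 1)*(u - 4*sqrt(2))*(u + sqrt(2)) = u^4 - 3*sqrt(2)*u^3 - u^3 - 10*u^2 + 3*sqrt(2)*u^2 + 8*u + 6*sqrt(2)*u + 16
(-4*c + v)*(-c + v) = 4*c^2 - 5*c*v + v^2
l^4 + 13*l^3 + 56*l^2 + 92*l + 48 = (l + 1)*(l + 2)*(l + 4)*(l + 6)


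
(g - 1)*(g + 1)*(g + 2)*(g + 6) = g^4 + 8*g^3 + 11*g^2 - 8*g - 12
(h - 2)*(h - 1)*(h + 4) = h^3 + h^2 - 10*h + 8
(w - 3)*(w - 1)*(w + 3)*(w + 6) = w^4 + 5*w^3 - 15*w^2 - 45*w + 54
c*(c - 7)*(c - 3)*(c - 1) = c^4 - 11*c^3 + 31*c^2 - 21*c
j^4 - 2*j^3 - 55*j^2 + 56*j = j*(j - 8)*(j - 1)*(j + 7)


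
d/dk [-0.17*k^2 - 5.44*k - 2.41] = -0.34*k - 5.44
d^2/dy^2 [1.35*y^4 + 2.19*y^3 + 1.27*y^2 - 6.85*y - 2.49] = 16.2*y^2 + 13.14*y + 2.54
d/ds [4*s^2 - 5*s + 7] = 8*s - 5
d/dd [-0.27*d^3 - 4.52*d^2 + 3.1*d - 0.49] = -0.81*d^2 - 9.04*d + 3.1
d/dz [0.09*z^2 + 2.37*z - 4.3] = 0.18*z + 2.37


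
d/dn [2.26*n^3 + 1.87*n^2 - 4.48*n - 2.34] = 6.78*n^2 + 3.74*n - 4.48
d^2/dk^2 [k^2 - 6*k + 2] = 2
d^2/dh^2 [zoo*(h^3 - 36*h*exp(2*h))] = zoo*(h*exp(2*h) + h + exp(2*h))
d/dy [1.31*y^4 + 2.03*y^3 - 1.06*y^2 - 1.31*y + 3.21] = 5.24*y^3 + 6.09*y^2 - 2.12*y - 1.31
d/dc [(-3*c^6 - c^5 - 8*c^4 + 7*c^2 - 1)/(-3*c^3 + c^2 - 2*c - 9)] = (27*c^8 - 6*c^7 + 51*c^6 + 154*c^5 + 114*c^4 + 288*c^3 - 23*c^2 - 124*c - 2)/(9*c^6 - 6*c^5 + 13*c^4 + 50*c^3 - 14*c^2 + 36*c + 81)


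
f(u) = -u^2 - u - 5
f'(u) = -2*u - 1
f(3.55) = -21.15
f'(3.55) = -8.10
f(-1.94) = -6.82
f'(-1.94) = 2.88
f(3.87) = -23.85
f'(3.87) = -8.74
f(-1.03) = -5.03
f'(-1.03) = 1.06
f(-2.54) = -8.91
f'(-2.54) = 4.08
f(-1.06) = -5.06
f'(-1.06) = 1.12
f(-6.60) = -41.96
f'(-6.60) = 12.20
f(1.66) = -9.42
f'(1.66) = -4.32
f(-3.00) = -11.00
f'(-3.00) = 5.00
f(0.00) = -5.00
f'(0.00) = -1.00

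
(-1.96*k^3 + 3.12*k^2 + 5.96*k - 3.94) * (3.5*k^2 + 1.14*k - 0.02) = -6.86*k^5 + 8.6856*k^4 + 24.456*k^3 - 7.058*k^2 - 4.6108*k + 0.0788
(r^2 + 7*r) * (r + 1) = r^3 + 8*r^2 + 7*r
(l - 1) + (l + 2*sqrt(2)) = 2*l - 1 + 2*sqrt(2)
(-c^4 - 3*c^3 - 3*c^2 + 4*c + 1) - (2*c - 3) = -c^4 - 3*c^3 - 3*c^2 + 2*c + 4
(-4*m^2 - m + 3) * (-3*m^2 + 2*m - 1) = 12*m^4 - 5*m^3 - 7*m^2 + 7*m - 3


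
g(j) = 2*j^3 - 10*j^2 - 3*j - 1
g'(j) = 6*j^2 - 20*j - 3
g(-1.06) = -11.44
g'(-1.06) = 24.94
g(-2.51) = -88.10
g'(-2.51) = 85.00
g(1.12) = -14.09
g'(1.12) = -17.87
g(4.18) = -42.19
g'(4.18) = 18.23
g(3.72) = -47.59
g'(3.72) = 5.63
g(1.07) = -13.21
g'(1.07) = -17.53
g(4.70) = -28.35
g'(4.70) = 35.54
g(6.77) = 140.94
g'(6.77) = 136.60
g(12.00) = 1979.00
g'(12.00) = 621.00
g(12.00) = 1979.00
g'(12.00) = 621.00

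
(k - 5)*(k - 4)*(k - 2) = k^3 - 11*k^2 + 38*k - 40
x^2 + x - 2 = (x - 1)*(x + 2)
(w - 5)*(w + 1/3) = w^2 - 14*w/3 - 5/3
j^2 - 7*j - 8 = (j - 8)*(j + 1)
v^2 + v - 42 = (v - 6)*(v + 7)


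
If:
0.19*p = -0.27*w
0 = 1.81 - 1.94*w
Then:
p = -1.33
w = 0.93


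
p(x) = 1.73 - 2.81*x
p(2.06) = -4.06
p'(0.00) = -2.81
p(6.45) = -16.39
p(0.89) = -0.77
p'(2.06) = -2.81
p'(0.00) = -2.81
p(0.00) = 1.73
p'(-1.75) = -2.81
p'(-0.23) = -2.81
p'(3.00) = -2.81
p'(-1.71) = -2.81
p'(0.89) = -2.81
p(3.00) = -6.70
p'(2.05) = -2.81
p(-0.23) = 2.38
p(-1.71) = 6.54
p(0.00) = 1.73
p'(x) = -2.81000000000000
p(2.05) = -4.03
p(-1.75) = 6.65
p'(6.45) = -2.81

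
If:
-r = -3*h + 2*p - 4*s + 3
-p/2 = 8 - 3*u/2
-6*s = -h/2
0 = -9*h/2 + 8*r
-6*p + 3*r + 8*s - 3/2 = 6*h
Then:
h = 180/287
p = -207/328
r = 405/1148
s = 15/287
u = 5041/984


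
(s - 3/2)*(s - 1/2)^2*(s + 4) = s^4 + 3*s^3/2 - 33*s^2/4 + 53*s/8 - 3/2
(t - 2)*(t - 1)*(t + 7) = t^3 + 4*t^2 - 19*t + 14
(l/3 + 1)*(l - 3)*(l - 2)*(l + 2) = l^4/3 - 13*l^2/3 + 12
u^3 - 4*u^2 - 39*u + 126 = (u - 7)*(u - 3)*(u + 6)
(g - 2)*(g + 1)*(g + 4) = g^3 + 3*g^2 - 6*g - 8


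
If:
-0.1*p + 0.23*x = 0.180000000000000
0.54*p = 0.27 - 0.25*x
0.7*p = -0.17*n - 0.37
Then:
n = -2.65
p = 0.11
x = 0.83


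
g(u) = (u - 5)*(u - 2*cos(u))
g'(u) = u + (u - 5)*(2*sin(u) + 1) - 2*cos(u)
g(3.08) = -9.75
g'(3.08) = 2.92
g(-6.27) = 93.20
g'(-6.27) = -19.84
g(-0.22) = 11.34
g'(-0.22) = -5.11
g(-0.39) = 12.07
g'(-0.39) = -3.53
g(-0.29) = 11.67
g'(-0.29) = -4.47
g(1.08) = -0.54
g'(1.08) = -10.70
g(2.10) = -9.02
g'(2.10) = -4.80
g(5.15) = 0.65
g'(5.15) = 4.18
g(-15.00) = 269.61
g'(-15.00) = -7.47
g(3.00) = -9.96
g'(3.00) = 2.42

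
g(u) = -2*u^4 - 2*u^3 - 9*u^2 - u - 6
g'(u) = -8*u^3 - 6*u^2 - 18*u - 1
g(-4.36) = -729.69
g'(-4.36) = 626.48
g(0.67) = -11.71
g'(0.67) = -18.16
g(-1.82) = -43.88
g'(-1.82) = 60.11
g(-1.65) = -34.69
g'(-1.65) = 48.30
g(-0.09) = -5.98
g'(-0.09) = 0.58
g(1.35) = -35.32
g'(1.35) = -55.92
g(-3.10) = -214.51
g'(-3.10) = 235.47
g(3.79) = -660.60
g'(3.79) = -590.92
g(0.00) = -6.00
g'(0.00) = -1.00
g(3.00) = -306.00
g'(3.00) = -325.00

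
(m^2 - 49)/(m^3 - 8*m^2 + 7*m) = (m + 7)/(m*(m - 1))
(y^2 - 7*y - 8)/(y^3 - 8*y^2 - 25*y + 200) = (y + 1)/(y^2 - 25)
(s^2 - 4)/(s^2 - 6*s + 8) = (s + 2)/(s - 4)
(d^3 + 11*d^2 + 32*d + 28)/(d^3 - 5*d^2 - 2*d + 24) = (d^2 + 9*d + 14)/(d^2 - 7*d + 12)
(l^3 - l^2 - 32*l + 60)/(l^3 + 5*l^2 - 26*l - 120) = (l - 2)/(l + 4)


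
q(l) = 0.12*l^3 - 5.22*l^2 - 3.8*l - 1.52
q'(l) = 0.36*l^2 - 10.44*l - 3.8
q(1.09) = -11.71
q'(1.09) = -14.75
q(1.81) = -24.79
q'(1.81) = -21.52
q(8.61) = -344.61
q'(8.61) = -67.00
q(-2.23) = -20.34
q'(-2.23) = 21.27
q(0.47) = -4.45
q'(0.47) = -8.63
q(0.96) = -9.87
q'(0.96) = -13.49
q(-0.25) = -0.90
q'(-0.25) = -1.17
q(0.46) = -4.36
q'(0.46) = -8.53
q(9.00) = -371.06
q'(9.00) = -68.60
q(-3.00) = -40.34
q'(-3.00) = 30.76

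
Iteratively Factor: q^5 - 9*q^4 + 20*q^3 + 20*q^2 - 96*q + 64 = (q - 4)*(q^4 - 5*q^3 + 20*q - 16) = (q - 4)*(q + 2)*(q^3 - 7*q^2 + 14*q - 8) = (q - 4)*(q - 2)*(q + 2)*(q^2 - 5*q + 4) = (q - 4)*(q - 2)*(q - 1)*(q + 2)*(q - 4)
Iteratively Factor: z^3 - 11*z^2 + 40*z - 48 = (z - 4)*(z^2 - 7*z + 12) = (z - 4)*(z - 3)*(z - 4)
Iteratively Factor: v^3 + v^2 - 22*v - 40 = (v - 5)*(v^2 + 6*v + 8) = (v - 5)*(v + 2)*(v + 4)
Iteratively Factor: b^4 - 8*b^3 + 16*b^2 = (b - 4)*(b^3 - 4*b^2) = b*(b - 4)*(b^2 - 4*b) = b*(b - 4)^2*(b)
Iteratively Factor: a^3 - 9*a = (a - 3)*(a^2 + 3*a) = (a - 3)*(a + 3)*(a)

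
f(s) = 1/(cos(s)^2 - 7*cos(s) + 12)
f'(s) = (2*sin(s)*cos(s) - 7*sin(s))/(cos(s)^2 - 7*cos(s) + 12)^2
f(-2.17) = 0.06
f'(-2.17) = 0.03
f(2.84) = 0.05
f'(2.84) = -0.01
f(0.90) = 0.12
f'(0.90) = -0.07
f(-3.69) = 0.05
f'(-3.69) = -0.01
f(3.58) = 0.05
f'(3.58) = 0.01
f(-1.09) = 0.11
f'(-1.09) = 0.07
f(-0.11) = 0.17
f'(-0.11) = 0.02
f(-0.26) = 0.16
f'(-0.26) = 0.03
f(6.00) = 0.16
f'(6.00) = 0.04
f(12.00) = 0.15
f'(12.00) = 0.06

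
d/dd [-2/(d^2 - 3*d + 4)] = 2*(2*d - 3)/(d^2 - 3*d + 4)^2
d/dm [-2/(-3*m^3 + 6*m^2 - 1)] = 6*m*(4 - 3*m)/(3*m^3 - 6*m^2 + 1)^2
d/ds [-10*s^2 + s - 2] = 1 - 20*s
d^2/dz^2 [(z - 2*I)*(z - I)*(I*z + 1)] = 6*I*z + 8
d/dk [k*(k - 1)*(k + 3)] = 3*k^2 + 4*k - 3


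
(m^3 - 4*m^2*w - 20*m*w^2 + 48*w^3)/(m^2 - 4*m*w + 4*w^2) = (-m^2 + 2*m*w + 24*w^2)/(-m + 2*w)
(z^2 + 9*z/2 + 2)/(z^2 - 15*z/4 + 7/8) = 4*(2*z^2 + 9*z + 4)/(8*z^2 - 30*z + 7)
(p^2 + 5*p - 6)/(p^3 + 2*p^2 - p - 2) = (p + 6)/(p^2 + 3*p + 2)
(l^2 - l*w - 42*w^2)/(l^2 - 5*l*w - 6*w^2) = (-l^2 + l*w + 42*w^2)/(-l^2 + 5*l*w + 6*w^2)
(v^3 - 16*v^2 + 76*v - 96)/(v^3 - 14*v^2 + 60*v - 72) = (v - 8)/(v - 6)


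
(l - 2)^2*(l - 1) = l^3 - 5*l^2 + 8*l - 4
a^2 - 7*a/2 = a*(a - 7/2)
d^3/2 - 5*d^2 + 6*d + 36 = (d/2 + 1)*(d - 6)^2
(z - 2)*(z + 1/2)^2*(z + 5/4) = z^4 + z^3/4 - 3*z^2 - 43*z/16 - 5/8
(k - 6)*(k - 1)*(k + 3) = k^3 - 4*k^2 - 15*k + 18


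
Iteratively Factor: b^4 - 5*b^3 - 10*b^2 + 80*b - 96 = (b - 4)*(b^3 - b^2 - 14*b + 24) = (b - 4)*(b - 2)*(b^2 + b - 12) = (b - 4)*(b - 3)*(b - 2)*(b + 4)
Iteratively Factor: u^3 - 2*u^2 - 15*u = (u)*(u^2 - 2*u - 15) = u*(u - 5)*(u + 3)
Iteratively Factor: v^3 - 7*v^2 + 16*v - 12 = (v - 2)*(v^2 - 5*v + 6) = (v - 3)*(v - 2)*(v - 2)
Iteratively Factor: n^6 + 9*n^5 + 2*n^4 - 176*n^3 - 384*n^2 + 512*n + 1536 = (n + 3)*(n^5 + 6*n^4 - 16*n^3 - 128*n^2 + 512) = (n - 4)*(n + 3)*(n^4 + 10*n^3 + 24*n^2 - 32*n - 128) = (n - 4)*(n + 3)*(n + 4)*(n^3 + 6*n^2 - 32) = (n - 4)*(n + 3)*(n + 4)^2*(n^2 + 2*n - 8) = (n - 4)*(n - 2)*(n + 3)*(n + 4)^2*(n + 4)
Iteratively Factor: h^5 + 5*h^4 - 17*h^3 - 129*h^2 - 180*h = (h)*(h^4 + 5*h^3 - 17*h^2 - 129*h - 180) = h*(h + 3)*(h^3 + 2*h^2 - 23*h - 60) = h*(h + 3)*(h + 4)*(h^2 - 2*h - 15) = h*(h + 3)^2*(h + 4)*(h - 5)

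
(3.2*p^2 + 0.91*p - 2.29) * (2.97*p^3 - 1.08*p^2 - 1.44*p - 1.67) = 9.504*p^5 - 0.7533*p^4 - 12.3921*p^3 - 4.1812*p^2 + 1.7779*p + 3.8243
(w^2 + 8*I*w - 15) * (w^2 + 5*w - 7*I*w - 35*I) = w^4 + 5*w^3 + I*w^3 + 41*w^2 + 5*I*w^2 + 205*w + 105*I*w + 525*I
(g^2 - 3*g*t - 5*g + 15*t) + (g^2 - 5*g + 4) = 2*g^2 - 3*g*t - 10*g + 15*t + 4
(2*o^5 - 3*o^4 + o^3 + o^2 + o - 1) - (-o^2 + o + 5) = 2*o^5 - 3*o^4 + o^3 + 2*o^2 - 6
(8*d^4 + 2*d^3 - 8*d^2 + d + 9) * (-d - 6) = -8*d^5 - 50*d^4 - 4*d^3 + 47*d^2 - 15*d - 54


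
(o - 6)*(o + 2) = o^2 - 4*o - 12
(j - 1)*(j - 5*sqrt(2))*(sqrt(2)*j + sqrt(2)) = sqrt(2)*j^3 - 10*j^2 - sqrt(2)*j + 10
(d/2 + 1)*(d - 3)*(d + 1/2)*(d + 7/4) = d^4/2 + 5*d^3/8 - 59*d^2/16 - 115*d/16 - 21/8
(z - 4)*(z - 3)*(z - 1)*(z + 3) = z^4 - 5*z^3 - 5*z^2 + 45*z - 36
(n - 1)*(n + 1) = n^2 - 1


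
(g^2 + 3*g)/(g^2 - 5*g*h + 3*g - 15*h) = g/(g - 5*h)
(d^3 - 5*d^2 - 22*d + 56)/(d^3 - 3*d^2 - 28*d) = (d - 2)/d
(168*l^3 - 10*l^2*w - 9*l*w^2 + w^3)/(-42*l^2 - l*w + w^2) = (-24*l^2 - 2*l*w + w^2)/(6*l + w)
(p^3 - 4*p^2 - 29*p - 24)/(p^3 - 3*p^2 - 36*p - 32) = (p + 3)/(p + 4)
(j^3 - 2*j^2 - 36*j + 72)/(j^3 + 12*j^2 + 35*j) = (j^3 - 2*j^2 - 36*j + 72)/(j*(j^2 + 12*j + 35))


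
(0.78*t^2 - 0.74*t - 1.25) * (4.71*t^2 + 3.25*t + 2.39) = 3.6738*t^4 - 0.9504*t^3 - 6.4283*t^2 - 5.8311*t - 2.9875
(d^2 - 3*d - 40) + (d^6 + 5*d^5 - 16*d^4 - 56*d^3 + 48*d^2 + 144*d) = d^6 + 5*d^5 - 16*d^4 - 56*d^3 + 49*d^2 + 141*d - 40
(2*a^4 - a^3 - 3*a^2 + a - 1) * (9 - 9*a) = -18*a^5 + 27*a^4 + 18*a^3 - 36*a^2 + 18*a - 9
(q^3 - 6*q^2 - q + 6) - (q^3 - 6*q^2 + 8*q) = 6 - 9*q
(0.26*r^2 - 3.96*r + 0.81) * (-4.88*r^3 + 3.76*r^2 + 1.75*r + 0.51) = -1.2688*r^5 + 20.3024*r^4 - 18.3874*r^3 - 3.7518*r^2 - 0.6021*r + 0.4131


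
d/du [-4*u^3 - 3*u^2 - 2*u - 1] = -12*u^2 - 6*u - 2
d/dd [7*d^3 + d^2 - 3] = d*(21*d + 2)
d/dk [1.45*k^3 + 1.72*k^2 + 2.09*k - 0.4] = 4.35*k^2 + 3.44*k + 2.09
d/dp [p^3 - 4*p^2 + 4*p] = 3*p^2 - 8*p + 4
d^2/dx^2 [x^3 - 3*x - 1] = 6*x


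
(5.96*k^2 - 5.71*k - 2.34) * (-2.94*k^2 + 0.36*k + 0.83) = -17.5224*k^4 + 18.933*k^3 + 9.7708*k^2 - 5.5817*k - 1.9422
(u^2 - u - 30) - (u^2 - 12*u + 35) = 11*u - 65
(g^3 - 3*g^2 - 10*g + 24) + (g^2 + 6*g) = g^3 - 2*g^2 - 4*g + 24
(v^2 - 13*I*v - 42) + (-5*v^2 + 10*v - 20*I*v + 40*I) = -4*v^2 + 10*v - 33*I*v - 42 + 40*I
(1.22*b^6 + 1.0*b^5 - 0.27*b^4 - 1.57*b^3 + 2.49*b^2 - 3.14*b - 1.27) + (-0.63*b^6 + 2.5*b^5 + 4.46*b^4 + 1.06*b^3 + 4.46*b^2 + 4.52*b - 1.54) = 0.59*b^6 + 3.5*b^5 + 4.19*b^4 - 0.51*b^3 + 6.95*b^2 + 1.38*b - 2.81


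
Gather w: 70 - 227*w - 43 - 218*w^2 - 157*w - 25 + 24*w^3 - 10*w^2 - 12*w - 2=24*w^3 - 228*w^2 - 396*w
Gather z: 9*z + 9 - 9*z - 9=0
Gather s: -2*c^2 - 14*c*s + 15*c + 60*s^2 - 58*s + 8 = -2*c^2 + 15*c + 60*s^2 + s*(-14*c - 58) + 8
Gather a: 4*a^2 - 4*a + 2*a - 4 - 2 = 4*a^2 - 2*a - 6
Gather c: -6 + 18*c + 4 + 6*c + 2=24*c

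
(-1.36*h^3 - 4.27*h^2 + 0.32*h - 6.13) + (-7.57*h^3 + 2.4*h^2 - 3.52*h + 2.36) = -8.93*h^3 - 1.87*h^2 - 3.2*h - 3.77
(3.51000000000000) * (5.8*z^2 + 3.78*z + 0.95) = 20.358*z^2 + 13.2678*z + 3.3345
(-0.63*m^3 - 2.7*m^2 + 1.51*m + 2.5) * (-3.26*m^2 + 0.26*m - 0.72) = 2.0538*m^5 + 8.6382*m^4 - 5.171*m^3 - 5.8134*m^2 - 0.4372*m - 1.8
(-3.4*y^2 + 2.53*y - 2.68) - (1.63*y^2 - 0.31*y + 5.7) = -5.03*y^2 + 2.84*y - 8.38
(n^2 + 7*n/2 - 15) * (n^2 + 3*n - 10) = n^4 + 13*n^3/2 - 29*n^2/2 - 80*n + 150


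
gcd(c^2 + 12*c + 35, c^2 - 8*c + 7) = 1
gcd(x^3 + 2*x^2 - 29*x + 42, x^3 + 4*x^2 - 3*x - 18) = x - 2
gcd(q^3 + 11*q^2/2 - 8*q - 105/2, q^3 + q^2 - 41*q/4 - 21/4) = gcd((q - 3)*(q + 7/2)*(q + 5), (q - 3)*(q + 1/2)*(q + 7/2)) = q^2 + q/2 - 21/2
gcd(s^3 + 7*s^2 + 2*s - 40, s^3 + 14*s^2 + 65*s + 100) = s^2 + 9*s + 20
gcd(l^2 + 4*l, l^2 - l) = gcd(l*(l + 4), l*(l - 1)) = l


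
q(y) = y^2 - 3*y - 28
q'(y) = 2*y - 3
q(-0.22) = -27.29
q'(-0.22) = -3.44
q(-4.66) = 7.70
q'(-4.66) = -12.32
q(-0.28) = -27.08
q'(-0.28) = -3.56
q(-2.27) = -16.04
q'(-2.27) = -7.54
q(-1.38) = -21.96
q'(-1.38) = -5.76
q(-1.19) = -23.01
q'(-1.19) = -5.38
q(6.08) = -9.27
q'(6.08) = 9.16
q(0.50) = -29.25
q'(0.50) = -2.00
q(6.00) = -10.00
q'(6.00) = 9.00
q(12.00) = 80.00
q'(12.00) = 21.00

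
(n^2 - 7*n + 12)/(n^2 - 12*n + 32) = (n - 3)/(n - 8)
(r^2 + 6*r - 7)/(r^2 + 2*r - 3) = (r + 7)/(r + 3)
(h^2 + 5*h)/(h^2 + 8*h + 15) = h/(h + 3)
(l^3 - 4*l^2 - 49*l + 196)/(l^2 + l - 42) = (l^2 - 11*l + 28)/(l - 6)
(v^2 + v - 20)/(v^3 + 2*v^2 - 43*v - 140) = (v - 4)/(v^2 - 3*v - 28)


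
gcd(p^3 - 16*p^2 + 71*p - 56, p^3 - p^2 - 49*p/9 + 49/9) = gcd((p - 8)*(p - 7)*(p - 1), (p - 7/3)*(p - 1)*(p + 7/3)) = p - 1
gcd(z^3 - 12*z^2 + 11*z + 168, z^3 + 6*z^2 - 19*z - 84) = z + 3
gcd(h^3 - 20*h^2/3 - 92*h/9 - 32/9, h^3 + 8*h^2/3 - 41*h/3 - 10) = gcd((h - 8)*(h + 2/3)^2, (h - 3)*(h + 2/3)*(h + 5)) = h + 2/3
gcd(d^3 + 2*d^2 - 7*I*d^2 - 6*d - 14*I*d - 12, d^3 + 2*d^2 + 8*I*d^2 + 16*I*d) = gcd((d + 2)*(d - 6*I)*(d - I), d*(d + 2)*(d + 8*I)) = d + 2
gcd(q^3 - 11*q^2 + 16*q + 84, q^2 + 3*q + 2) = q + 2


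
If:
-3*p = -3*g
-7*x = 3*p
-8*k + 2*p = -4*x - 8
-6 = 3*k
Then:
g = -84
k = -2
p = -84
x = 36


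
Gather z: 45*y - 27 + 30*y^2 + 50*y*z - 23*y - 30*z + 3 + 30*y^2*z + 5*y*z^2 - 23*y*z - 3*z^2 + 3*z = 30*y^2 + 22*y + z^2*(5*y - 3) + z*(30*y^2 + 27*y - 27) - 24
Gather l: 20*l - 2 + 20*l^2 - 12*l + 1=20*l^2 + 8*l - 1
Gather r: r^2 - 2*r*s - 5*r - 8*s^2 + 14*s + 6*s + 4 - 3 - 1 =r^2 + r*(-2*s - 5) - 8*s^2 + 20*s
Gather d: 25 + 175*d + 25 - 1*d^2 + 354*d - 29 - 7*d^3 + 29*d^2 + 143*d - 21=-7*d^3 + 28*d^2 + 672*d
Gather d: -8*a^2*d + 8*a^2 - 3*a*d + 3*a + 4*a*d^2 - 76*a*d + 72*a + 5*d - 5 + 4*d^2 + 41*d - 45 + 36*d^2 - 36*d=8*a^2 + 75*a + d^2*(4*a + 40) + d*(-8*a^2 - 79*a + 10) - 50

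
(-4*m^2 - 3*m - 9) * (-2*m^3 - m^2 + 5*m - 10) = 8*m^5 + 10*m^4 + m^3 + 34*m^2 - 15*m + 90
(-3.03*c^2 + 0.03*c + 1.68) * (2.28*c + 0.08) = -6.9084*c^3 - 0.174*c^2 + 3.8328*c + 0.1344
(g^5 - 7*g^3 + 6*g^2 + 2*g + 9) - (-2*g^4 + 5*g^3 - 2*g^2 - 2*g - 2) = g^5 + 2*g^4 - 12*g^3 + 8*g^2 + 4*g + 11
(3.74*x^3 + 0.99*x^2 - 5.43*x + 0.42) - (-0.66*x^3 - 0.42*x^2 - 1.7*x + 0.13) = 4.4*x^3 + 1.41*x^2 - 3.73*x + 0.29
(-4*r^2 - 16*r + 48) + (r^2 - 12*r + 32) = -3*r^2 - 28*r + 80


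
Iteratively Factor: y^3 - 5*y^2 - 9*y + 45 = (y - 5)*(y^2 - 9) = (y - 5)*(y + 3)*(y - 3)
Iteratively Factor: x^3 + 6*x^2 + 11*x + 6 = (x + 3)*(x^2 + 3*x + 2) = (x + 2)*(x + 3)*(x + 1)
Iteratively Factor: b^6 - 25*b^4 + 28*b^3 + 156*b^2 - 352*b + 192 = (b - 2)*(b^5 + 2*b^4 - 21*b^3 - 14*b^2 + 128*b - 96) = (b - 2)^2*(b^4 + 4*b^3 - 13*b^2 - 40*b + 48) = (b - 3)*(b - 2)^2*(b^3 + 7*b^2 + 8*b - 16) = (b - 3)*(b - 2)^2*(b + 4)*(b^2 + 3*b - 4) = (b - 3)*(b - 2)^2*(b + 4)^2*(b - 1)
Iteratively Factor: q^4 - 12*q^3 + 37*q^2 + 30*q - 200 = (q - 5)*(q^3 - 7*q^2 + 2*q + 40) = (q - 5)*(q + 2)*(q^2 - 9*q + 20) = (q - 5)^2*(q + 2)*(q - 4)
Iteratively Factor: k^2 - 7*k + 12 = (k - 4)*(k - 3)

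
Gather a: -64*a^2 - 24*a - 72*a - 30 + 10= -64*a^2 - 96*a - 20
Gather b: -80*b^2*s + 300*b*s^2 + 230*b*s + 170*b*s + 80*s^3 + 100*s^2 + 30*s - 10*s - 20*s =-80*b^2*s + b*(300*s^2 + 400*s) + 80*s^3 + 100*s^2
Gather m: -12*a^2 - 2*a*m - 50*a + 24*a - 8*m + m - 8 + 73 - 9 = -12*a^2 - 26*a + m*(-2*a - 7) + 56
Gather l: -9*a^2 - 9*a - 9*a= -9*a^2 - 18*a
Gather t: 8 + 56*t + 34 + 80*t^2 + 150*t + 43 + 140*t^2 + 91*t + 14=220*t^2 + 297*t + 99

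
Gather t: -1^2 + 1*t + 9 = t + 8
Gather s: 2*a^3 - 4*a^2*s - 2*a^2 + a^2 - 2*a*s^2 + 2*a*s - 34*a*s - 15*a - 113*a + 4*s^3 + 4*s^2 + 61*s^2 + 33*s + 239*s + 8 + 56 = 2*a^3 - a^2 - 128*a + 4*s^3 + s^2*(65 - 2*a) + s*(-4*a^2 - 32*a + 272) + 64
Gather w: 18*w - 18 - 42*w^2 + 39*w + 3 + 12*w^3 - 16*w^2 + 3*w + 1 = 12*w^3 - 58*w^2 + 60*w - 14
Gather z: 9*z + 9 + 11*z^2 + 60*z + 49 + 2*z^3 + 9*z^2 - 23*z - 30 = 2*z^3 + 20*z^2 + 46*z + 28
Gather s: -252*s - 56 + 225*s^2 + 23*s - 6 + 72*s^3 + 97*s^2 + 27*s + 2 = 72*s^3 + 322*s^2 - 202*s - 60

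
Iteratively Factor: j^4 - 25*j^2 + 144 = (j - 4)*(j^3 + 4*j^2 - 9*j - 36) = (j - 4)*(j + 3)*(j^2 + j - 12) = (j - 4)*(j - 3)*(j + 3)*(j + 4)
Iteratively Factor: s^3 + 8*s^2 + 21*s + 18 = (s + 2)*(s^2 + 6*s + 9) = (s + 2)*(s + 3)*(s + 3)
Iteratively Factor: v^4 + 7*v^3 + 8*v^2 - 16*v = (v + 4)*(v^3 + 3*v^2 - 4*v) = (v - 1)*(v + 4)*(v^2 + 4*v) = (v - 1)*(v + 4)^2*(v)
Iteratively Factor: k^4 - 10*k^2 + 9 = (k + 1)*(k^3 - k^2 - 9*k + 9) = (k + 1)*(k + 3)*(k^2 - 4*k + 3) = (k - 3)*(k + 1)*(k + 3)*(k - 1)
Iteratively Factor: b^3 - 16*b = (b - 4)*(b^2 + 4*b) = b*(b - 4)*(b + 4)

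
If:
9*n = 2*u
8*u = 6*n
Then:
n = 0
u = 0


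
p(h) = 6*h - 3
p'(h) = 6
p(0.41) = -0.54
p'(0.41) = 6.00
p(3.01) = 15.06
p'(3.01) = 6.00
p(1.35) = 5.10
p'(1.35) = 6.00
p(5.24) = 28.44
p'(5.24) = 6.00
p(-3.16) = -21.96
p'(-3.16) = 6.00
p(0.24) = -1.56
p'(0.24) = 6.00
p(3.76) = 19.56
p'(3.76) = 6.00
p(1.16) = 3.96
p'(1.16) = 6.00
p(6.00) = 33.00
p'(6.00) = 6.00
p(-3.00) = -21.00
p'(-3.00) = 6.00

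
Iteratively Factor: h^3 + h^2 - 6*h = (h - 2)*(h^2 + 3*h) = (h - 2)*(h + 3)*(h)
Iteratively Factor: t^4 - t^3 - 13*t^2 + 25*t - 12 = (t + 4)*(t^3 - 5*t^2 + 7*t - 3) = (t - 3)*(t + 4)*(t^2 - 2*t + 1) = (t - 3)*(t - 1)*(t + 4)*(t - 1)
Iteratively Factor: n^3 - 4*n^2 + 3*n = (n)*(n^2 - 4*n + 3) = n*(n - 1)*(n - 3)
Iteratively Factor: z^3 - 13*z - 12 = (z + 1)*(z^2 - z - 12) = (z - 4)*(z + 1)*(z + 3)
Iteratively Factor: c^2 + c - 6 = (c + 3)*(c - 2)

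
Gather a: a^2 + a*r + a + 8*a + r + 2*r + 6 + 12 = a^2 + a*(r + 9) + 3*r + 18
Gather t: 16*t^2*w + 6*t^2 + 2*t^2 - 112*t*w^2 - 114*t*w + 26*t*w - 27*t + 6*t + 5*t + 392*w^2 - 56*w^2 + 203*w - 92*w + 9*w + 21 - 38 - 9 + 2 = t^2*(16*w + 8) + t*(-112*w^2 - 88*w - 16) + 336*w^2 + 120*w - 24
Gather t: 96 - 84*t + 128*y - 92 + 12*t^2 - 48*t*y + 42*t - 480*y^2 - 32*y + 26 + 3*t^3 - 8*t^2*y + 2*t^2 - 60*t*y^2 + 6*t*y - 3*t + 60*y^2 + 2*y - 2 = 3*t^3 + t^2*(14 - 8*y) + t*(-60*y^2 - 42*y - 45) - 420*y^2 + 98*y + 28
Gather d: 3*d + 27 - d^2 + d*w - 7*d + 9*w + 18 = -d^2 + d*(w - 4) + 9*w + 45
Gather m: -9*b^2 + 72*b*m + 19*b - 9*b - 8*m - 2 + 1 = -9*b^2 + 10*b + m*(72*b - 8) - 1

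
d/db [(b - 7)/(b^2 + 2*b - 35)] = (b^2 + 2*b - 2*(b - 7)*(b + 1) - 35)/(b^2 + 2*b - 35)^2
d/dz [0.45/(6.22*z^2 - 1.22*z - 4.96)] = (0.549 - 5.598*z)/(-6.22*z^2 + 1.22*z + 4.96)^2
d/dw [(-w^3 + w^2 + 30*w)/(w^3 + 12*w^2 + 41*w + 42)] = (-13*w^4 - 142*w^3 - 445*w^2 + 84*w + 1260)/(w^6 + 24*w^5 + 226*w^4 + 1068*w^3 + 2689*w^2 + 3444*w + 1764)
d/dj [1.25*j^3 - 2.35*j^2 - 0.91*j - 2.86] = 3.75*j^2 - 4.7*j - 0.91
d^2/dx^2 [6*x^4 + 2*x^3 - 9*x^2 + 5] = 72*x^2 + 12*x - 18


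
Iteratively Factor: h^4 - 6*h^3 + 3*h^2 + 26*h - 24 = (h - 3)*(h^3 - 3*h^2 - 6*h + 8) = (h - 3)*(h + 2)*(h^2 - 5*h + 4) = (h - 3)*(h - 1)*(h + 2)*(h - 4)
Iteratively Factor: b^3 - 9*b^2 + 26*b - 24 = (b - 3)*(b^2 - 6*b + 8) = (b - 3)*(b - 2)*(b - 4)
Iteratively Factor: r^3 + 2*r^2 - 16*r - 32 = (r - 4)*(r^2 + 6*r + 8) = (r - 4)*(r + 4)*(r + 2)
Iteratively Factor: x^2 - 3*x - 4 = (x + 1)*(x - 4)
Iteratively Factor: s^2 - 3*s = (s - 3)*(s)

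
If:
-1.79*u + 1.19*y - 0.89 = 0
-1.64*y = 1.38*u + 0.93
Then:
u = -0.56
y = -0.10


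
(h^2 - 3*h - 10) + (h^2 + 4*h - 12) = 2*h^2 + h - 22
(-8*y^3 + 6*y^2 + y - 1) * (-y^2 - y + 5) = 8*y^5 + 2*y^4 - 47*y^3 + 30*y^2 + 6*y - 5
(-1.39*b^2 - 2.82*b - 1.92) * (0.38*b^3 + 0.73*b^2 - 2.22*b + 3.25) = -0.5282*b^5 - 2.0863*b^4 + 0.2976*b^3 + 0.3413*b^2 - 4.9026*b - 6.24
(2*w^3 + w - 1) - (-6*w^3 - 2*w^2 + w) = 8*w^3 + 2*w^2 - 1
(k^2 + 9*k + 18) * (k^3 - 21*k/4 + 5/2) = k^5 + 9*k^4 + 51*k^3/4 - 179*k^2/4 - 72*k + 45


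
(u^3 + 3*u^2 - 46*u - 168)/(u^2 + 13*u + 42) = (u^2 - 3*u - 28)/(u + 7)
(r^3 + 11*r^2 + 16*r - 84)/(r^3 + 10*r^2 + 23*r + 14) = (r^2 + 4*r - 12)/(r^2 + 3*r + 2)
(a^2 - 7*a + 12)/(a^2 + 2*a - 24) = (a - 3)/(a + 6)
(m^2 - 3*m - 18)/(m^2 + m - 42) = (m + 3)/(m + 7)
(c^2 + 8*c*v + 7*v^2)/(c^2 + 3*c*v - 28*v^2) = (-c - v)/(-c + 4*v)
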